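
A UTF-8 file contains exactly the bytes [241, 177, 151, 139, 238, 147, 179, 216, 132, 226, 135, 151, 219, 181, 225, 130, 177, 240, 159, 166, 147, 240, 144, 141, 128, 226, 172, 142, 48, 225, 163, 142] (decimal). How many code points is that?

Byte at offset 0: 0xF1 = 11110001 → 4-byte char (#1). Advance 4.
Byte at offset 4: 0xEE = 11101110 → 3-byte char (#2). Advance 3.
Byte at offset 7: 0xD8 = 11011000 → 2-byte char (#3). Advance 2.
Byte at offset 9: 0xE2 = 11100010 → 3-byte char (#4). Advance 3.
Byte at offset 12: 0xDB = 11011011 → 2-byte char (#5). Advance 2.
Byte at offset 14: 0xE1 = 11100001 → 3-byte char (#6). Advance 3.
Byte at offset 17: 0xF0 = 11110000 → 4-byte char (#7). Advance 4.
Byte at offset 21: 0xF0 = 11110000 → 4-byte char (#8). Advance 4.
Byte at offset 25: 0xE2 = 11100010 → 3-byte char (#9). Advance 3.
Byte at offset 28: 0x30 = 00110000 → 1-byte char (#10). Advance 1.
Byte at offset 29: 0xE1 = 11100001 → 3-byte char (#11). Advance 3.
Reached end at offset 32 after 11 code points.

11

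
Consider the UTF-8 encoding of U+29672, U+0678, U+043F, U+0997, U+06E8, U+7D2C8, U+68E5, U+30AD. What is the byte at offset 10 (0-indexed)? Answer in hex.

0x97

U+29672 → 4-byte form F0 A9 99 B2 at offsets 0–3.
U+0678 → 2-byte form D9 B8 at offsets 4–5.
U+043F → 2-byte form D0 BF at offsets 6–7.
U+0997 → 3-byte form E0 A6 97 at offsets 8–10.
Offset 10 falls in char 4's range; it's byte 3 of E0 A6 97 = 0x97.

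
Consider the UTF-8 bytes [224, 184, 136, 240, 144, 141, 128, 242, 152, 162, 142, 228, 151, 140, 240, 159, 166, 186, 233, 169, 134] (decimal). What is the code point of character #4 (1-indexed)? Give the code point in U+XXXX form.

U+45CC

Offset 0: leading byte 0xE0 = 11100000 → 3-byte char #1 = E0 B8 88.
Offset 3: leading byte 0xF0 = 11110000 → 4-byte char #2 = F0 90 8D 80.
Offset 7: leading byte 0xF2 = 11110010 → 4-byte char #3 = F2 98 A2 8E.
Offset 11: leading byte 0xE4 = 11100100 → 3-byte char #4 = E4 97 8C.
Leading byte 0xE4 = 11100100 matches 1110xxxx → 3-byte sequence.
Byte 1: 0xE4 = 11100100, payload 0100 (4 bits).
Byte 2: 0x97 = 10010111 (10xxxxxx ✓), payload 010111.
Byte 3: 0x8C = 10001100 (10xxxxxx ✓), payload 001100.
Concatenate: 0100010111001100 = 0x45CC (16 bits → U+45CC).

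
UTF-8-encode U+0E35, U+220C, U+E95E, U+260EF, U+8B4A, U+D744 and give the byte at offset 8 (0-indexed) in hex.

0x9E

U+0E35 → 3-byte form E0 B8 B5 at offsets 0–2.
U+220C → 3-byte form E2 88 8C at offsets 3–5.
U+E95E → 3-byte form EE A5 9E at offsets 6–8.
Offset 8 falls in char 3's range; it's byte 3 of EE A5 9E = 0x9E.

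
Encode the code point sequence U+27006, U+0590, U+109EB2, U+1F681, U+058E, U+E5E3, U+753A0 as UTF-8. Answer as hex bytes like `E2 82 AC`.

U+27006: 4-byte form → F0 A7 80 86.
U+0590: 2-byte form → D6 90.
U+109EB2: 4-byte form → F4 89 BA B2.
U+1F681: 4-byte form → F0 9F 9A 81.
U+058E: 2-byte form → D6 8E.
U+E5E3: 3-byte form → EE 97 A3.
U+753A0: 4-byte form → F1 B5 8E A0.
Concatenated (23 bytes): F0 A7 80 86 D6 90 F4 89 BA B2 F0 9F 9A 81 D6 8E EE 97 A3 F1 B5 8E A0.

F0 A7 80 86 D6 90 F4 89 BA B2 F0 9F 9A 81 D6 8E EE 97 A3 F1 B5 8E A0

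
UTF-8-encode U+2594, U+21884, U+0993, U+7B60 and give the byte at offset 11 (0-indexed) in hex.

U+2594 → 3-byte form E2 96 94 at offsets 0–2.
U+21884 → 4-byte form F0 A1 A2 84 at offsets 3–6.
U+0993 → 3-byte form E0 A6 93 at offsets 7–9.
U+7B60 → 3-byte form E7 AD A0 at offsets 10–12.
Offset 11 falls in char 4's range; it's byte 2 of E7 AD A0 = 0xAD.

0xAD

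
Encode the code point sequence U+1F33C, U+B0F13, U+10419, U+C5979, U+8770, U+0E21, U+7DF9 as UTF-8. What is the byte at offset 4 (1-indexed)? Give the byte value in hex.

0xBC

1-indexed offset 4 is 0-indexed offset 3.
U+1F33C → 4-byte form F0 9F 8C BC at offsets 0–3.
Offset 3 falls in char 1's range; it's byte 4 of F0 9F 8C BC = 0xBC.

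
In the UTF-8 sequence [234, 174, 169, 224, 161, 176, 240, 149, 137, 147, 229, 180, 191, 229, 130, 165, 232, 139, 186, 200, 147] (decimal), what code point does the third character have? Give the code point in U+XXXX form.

Offset 0: leading byte 0xEA = 11101010 → 3-byte char #1 = EA AE A9.
Offset 3: leading byte 0xE0 = 11100000 → 3-byte char #2 = E0 A1 B0.
Offset 6: leading byte 0xF0 = 11110000 → 4-byte char #3 = F0 95 89 93.
Leading byte 0xF0 = 11110000 matches 11110xxx → 4-byte sequence.
Byte 1: 0xF0 = 11110000, payload 000 (3 bits).
Byte 2: 0x95 = 10010101 (10xxxxxx ✓), payload 010101.
Byte 3: 0x89 = 10001001 (10xxxxxx ✓), payload 001001.
Byte 4: 0x93 = 10010011 (10xxxxxx ✓), payload 010011.
Concatenate: 000010101001001010011 = 0x15253 (21 bits → U+15253).

U+15253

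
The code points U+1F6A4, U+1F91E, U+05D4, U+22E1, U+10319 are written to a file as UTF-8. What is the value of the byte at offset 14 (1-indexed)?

1-indexed offset 14 is 0-indexed offset 13.
U+1F6A4 → 4-byte form F0 9F 9A A4 at offsets 0–3.
U+1F91E → 4-byte form F0 9F A4 9E at offsets 4–7.
U+05D4 → 2-byte form D7 94 at offsets 8–9.
U+22E1 → 3-byte form E2 8B A1 at offsets 10–12.
U+10319 → 4-byte form F0 90 8C 99 at offsets 13–16.
Offset 13 falls in char 5's range; it's byte 1 of F0 90 8C 99 = 0xF0.

0xF0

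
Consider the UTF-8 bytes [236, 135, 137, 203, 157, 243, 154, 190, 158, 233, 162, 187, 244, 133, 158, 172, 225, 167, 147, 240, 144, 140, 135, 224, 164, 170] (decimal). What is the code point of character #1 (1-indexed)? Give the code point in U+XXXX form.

Offset 0: leading byte 0xEC = 11101100 → 3-byte char #1 = EC 87 89.
Leading byte 0xEC = 11101100 matches 1110xxxx → 3-byte sequence.
Byte 1: 0xEC = 11101100, payload 1100 (4 bits).
Byte 2: 0x87 = 10000111 (10xxxxxx ✓), payload 000111.
Byte 3: 0x89 = 10001001 (10xxxxxx ✓), payload 001001.
Concatenate: 1100000111001001 = 0xC1C9 (16 bits → U+C1C9).

U+C1C9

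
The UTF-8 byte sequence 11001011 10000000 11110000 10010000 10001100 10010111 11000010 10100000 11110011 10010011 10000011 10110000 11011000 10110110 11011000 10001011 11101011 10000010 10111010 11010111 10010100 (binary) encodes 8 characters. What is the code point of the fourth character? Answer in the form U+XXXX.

Offset 0: leading byte 0xCB = 11001011 → 2-byte char #1 = CB 80.
Offset 2: leading byte 0xF0 = 11110000 → 4-byte char #2 = F0 90 8C 97.
Offset 6: leading byte 0xC2 = 11000010 → 2-byte char #3 = C2 A0.
Offset 8: leading byte 0xF3 = 11110011 → 4-byte char #4 = F3 93 83 B0.
Leading byte 0xF3 = 11110011 matches 11110xxx → 4-byte sequence.
Byte 1: 0xF3 = 11110011, payload 011 (3 bits).
Byte 2: 0x93 = 10010011 (10xxxxxx ✓), payload 010011.
Byte 3: 0x83 = 10000011 (10xxxxxx ✓), payload 000011.
Byte 4: 0xB0 = 10110000 (10xxxxxx ✓), payload 110000.
Concatenate: 011010011000011110000 = 0xD30F0 (21 bits → U+D30F0).

U+D30F0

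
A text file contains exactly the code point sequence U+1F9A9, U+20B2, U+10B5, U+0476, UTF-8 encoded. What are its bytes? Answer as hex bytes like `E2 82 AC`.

U+1F9A9: 4-byte form → F0 9F A6 A9.
U+20B2: 3-byte form → E2 82 B2.
U+10B5: 3-byte form → E1 82 B5.
U+0476: 2-byte form → D1 B6.
Concatenated (12 bytes): F0 9F A6 A9 E2 82 B2 E1 82 B5 D1 B6.

F0 9F A6 A9 E2 82 B2 E1 82 B5 D1 B6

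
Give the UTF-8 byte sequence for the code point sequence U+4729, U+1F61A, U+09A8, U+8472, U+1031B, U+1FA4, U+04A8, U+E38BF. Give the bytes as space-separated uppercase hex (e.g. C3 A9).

U+4729: 3-byte form → E4 9C A9.
U+1F61A: 4-byte form → F0 9F 98 9A.
U+09A8: 3-byte form → E0 A6 A8.
U+8472: 3-byte form → E8 91 B2.
U+1031B: 4-byte form → F0 90 8C 9B.
U+1FA4: 3-byte form → E1 BE A4.
U+04A8: 2-byte form → D2 A8.
U+E38BF: 4-byte form → F3 A3 A2 BF.
Concatenated (26 bytes): E4 9C A9 F0 9F 98 9A E0 A6 A8 E8 91 B2 F0 90 8C 9B E1 BE A4 D2 A8 F3 A3 A2 BF.

E4 9C A9 F0 9F 98 9A E0 A6 A8 E8 91 B2 F0 90 8C 9B E1 BE A4 D2 A8 F3 A3 A2 BF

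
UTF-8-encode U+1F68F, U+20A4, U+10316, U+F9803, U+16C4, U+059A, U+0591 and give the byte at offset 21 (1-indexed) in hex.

0xD6

1-indexed offset 21 is 0-indexed offset 20.
U+1F68F → 4-byte form F0 9F 9A 8F at offsets 0–3.
U+20A4 → 3-byte form E2 82 A4 at offsets 4–6.
U+10316 → 4-byte form F0 90 8C 96 at offsets 7–10.
U+F9803 → 4-byte form F3 B9 A0 83 at offsets 11–14.
U+16C4 → 3-byte form E1 9B 84 at offsets 15–17.
U+059A → 2-byte form D6 9A at offsets 18–19.
U+0591 → 2-byte form D6 91 at offsets 20–21.
Offset 20 falls in char 7's range; it's byte 1 of D6 91 = 0xD6.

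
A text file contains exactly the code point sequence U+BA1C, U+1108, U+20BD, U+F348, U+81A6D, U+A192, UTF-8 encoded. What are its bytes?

U+BA1C: 3-byte form → EB A8 9C.
U+1108: 3-byte form → E1 84 88.
U+20BD: 3-byte form → E2 82 BD.
U+F348: 3-byte form → EF 8D 88.
U+81A6D: 4-byte form → F2 81 A9 AD.
U+A192: 3-byte form → EA 86 92.
Concatenated (19 bytes): EB A8 9C E1 84 88 E2 82 BD EF 8D 88 F2 81 A9 AD EA 86 92.

EB A8 9C E1 84 88 E2 82 BD EF 8D 88 F2 81 A9 AD EA 86 92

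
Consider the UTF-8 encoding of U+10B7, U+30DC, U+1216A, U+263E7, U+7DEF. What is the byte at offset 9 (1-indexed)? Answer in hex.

0x85

1-indexed offset 9 is 0-indexed offset 8.
U+10B7 → 3-byte form E1 82 B7 at offsets 0–2.
U+30DC → 3-byte form E3 83 9C at offsets 3–5.
U+1216A → 4-byte form F0 92 85 AA at offsets 6–9.
Offset 8 falls in char 3's range; it's byte 3 of F0 92 85 AA = 0x85.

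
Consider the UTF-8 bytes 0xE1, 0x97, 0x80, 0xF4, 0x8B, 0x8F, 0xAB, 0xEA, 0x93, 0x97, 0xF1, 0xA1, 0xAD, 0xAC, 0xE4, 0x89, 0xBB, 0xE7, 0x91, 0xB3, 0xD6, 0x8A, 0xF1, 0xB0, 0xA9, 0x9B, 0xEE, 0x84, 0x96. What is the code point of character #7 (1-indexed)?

Offset 0: leading byte 0xE1 = 11100001 → 3-byte char #1 = E1 97 80.
Offset 3: leading byte 0xF4 = 11110100 → 4-byte char #2 = F4 8B 8F AB.
Offset 7: leading byte 0xEA = 11101010 → 3-byte char #3 = EA 93 97.
Offset 10: leading byte 0xF1 = 11110001 → 4-byte char #4 = F1 A1 AD AC.
Offset 14: leading byte 0xE4 = 11100100 → 3-byte char #5 = E4 89 BB.
Offset 17: leading byte 0xE7 = 11100111 → 3-byte char #6 = E7 91 B3.
Offset 20: leading byte 0xD6 = 11010110 → 2-byte char #7 = D6 8A.
Leading byte 0xD6 = 11010110 matches 110xxxxx → 2-byte sequence.
Byte 1: 0xD6 = 11010110, payload 10110 (5 bits).
Byte 2: 0x8A = 10001010 (10xxxxxx ✓), payload 001010.
Concatenate: 10110001010 = 0x58A (11 bits → U+058A).

U+058A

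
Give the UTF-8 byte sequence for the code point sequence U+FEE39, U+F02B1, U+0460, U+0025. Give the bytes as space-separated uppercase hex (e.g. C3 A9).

F3 BE B8 B9 F3 B0 8A B1 D1 A0 25

U+FEE39: 4-byte form → F3 BE B8 B9.
U+F02B1: 4-byte form → F3 B0 8A B1.
U+0460: 2-byte form → D1 A0.
U+0025: 1-byte form → 25.
Concatenated (11 bytes): F3 BE B8 B9 F3 B0 8A B1 D1 A0 25.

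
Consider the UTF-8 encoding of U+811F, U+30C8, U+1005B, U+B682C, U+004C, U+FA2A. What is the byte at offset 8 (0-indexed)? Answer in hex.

U+811F → 3-byte form E8 84 9F at offsets 0–2.
U+30C8 → 3-byte form E3 83 88 at offsets 3–5.
U+1005B → 4-byte form F0 90 81 9B at offsets 6–9.
Offset 8 falls in char 3's range; it's byte 3 of F0 90 81 9B = 0x81.

0x81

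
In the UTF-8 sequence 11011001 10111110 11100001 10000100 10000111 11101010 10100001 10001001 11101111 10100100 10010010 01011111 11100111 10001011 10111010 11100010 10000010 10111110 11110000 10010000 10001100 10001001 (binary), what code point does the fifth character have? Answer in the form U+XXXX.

Offset 0: leading byte 0xD9 = 11011001 → 2-byte char #1 = D9 BE.
Offset 2: leading byte 0xE1 = 11100001 → 3-byte char #2 = E1 84 87.
Offset 5: leading byte 0xEA = 11101010 → 3-byte char #3 = EA A1 89.
Offset 8: leading byte 0xEF = 11101111 → 3-byte char #4 = EF A4 92.
Offset 11: leading byte 0x5F = 01011111 → 1-byte char #5 = 5F.
Leading byte 0x5F = 01011111 matches 0xxxxxxx → 1-byte sequence.
Byte 1: 0x5F = 01011111, payload 1011111 (7 bits).
Concatenate: 1011111 = 0x5F (7 bits → U+005F).

U+005F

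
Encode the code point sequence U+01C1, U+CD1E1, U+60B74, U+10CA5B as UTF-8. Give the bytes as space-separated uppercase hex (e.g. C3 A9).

C7 81 F3 8D 87 A1 F1 A0 AD B4 F4 8C A9 9B

U+01C1: 2-byte form → C7 81.
U+CD1E1: 4-byte form → F3 8D 87 A1.
U+60B74: 4-byte form → F1 A0 AD B4.
U+10CA5B: 4-byte form → F4 8C A9 9B.
Concatenated (14 bytes): C7 81 F3 8D 87 A1 F1 A0 AD B4 F4 8C A9 9B.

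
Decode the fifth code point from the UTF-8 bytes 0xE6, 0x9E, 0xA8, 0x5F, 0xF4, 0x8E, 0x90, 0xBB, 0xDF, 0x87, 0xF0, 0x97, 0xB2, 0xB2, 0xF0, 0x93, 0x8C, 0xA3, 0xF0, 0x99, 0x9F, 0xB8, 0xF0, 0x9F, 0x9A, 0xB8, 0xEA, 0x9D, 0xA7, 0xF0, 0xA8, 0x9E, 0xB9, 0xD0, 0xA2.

Offset 0: leading byte 0xE6 = 11100110 → 3-byte char #1 = E6 9E A8.
Offset 3: leading byte 0x5F = 01011111 → 1-byte char #2 = 5F.
Offset 4: leading byte 0xF4 = 11110100 → 4-byte char #3 = F4 8E 90 BB.
Offset 8: leading byte 0xDF = 11011111 → 2-byte char #4 = DF 87.
Offset 10: leading byte 0xF0 = 11110000 → 4-byte char #5 = F0 97 B2 B2.
Leading byte 0xF0 = 11110000 matches 11110xxx → 4-byte sequence.
Byte 1: 0xF0 = 11110000, payload 000 (3 bits).
Byte 2: 0x97 = 10010111 (10xxxxxx ✓), payload 010111.
Byte 3: 0xB2 = 10110010 (10xxxxxx ✓), payload 110010.
Byte 4: 0xB2 = 10110010 (10xxxxxx ✓), payload 110010.
Concatenate: 000010111110010110010 = 0x17CB2 (21 bits → U+17CB2).

U+17CB2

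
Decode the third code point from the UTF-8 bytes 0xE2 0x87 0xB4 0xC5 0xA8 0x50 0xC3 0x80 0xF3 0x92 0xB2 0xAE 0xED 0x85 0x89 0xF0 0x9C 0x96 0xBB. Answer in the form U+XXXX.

U+0050

Offset 0: leading byte 0xE2 = 11100010 → 3-byte char #1 = E2 87 B4.
Offset 3: leading byte 0xC5 = 11000101 → 2-byte char #2 = C5 A8.
Offset 5: leading byte 0x50 = 01010000 → 1-byte char #3 = 50.
Leading byte 0x50 = 01010000 matches 0xxxxxxx → 1-byte sequence.
Byte 1: 0x50 = 01010000, payload 1010000 (7 bits).
Concatenate: 1010000 = 0x50 (7 bits → U+0050).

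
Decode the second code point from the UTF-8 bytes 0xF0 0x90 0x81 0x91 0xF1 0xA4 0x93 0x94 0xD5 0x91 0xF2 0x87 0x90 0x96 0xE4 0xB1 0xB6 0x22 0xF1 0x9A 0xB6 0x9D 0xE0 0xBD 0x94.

Offset 0: leading byte 0xF0 = 11110000 → 4-byte char #1 = F0 90 81 91.
Offset 4: leading byte 0xF1 = 11110001 → 4-byte char #2 = F1 A4 93 94.
Leading byte 0xF1 = 11110001 matches 11110xxx → 4-byte sequence.
Byte 1: 0xF1 = 11110001, payload 001 (3 bits).
Byte 2: 0xA4 = 10100100 (10xxxxxx ✓), payload 100100.
Byte 3: 0x93 = 10010011 (10xxxxxx ✓), payload 010011.
Byte 4: 0x94 = 10010100 (10xxxxxx ✓), payload 010100.
Concatenate: 001100100010011010100 = 0x644D4 (21 bits → U+644D4).

U+644D4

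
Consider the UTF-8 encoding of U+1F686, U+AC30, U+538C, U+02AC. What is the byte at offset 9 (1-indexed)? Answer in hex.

0x8E

1-indexed offset 9 is 0-indexed offset 8.
U+1F686 → 4-byte form F0 9F 9A 86 at offsets 0–3.
U+AC30 → 3-byte form EA B0 B0 at offsets 4–6.
U+538C → 3-byte form E5 8E 8C at offsets 7–9.
Offset 8 falls in char 3's range; it's byte 2 of E5 8E 8C = 0x8E.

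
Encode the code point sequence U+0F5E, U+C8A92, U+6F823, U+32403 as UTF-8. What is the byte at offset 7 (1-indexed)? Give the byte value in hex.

0x92

1-indexed offset 7 is 0-indexed offset 6.
U+0F5E → 3-byte form E0 BD 9E at offsets 0–2.
U+C8A92 → 4-byte form F3 88 AA 92 at offsets 3–6.
Offset 6 falls in char 2's range; it's byte 4 of F3 88 AA 92 = 0x92.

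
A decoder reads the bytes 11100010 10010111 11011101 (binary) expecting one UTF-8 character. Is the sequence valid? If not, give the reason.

Leading byte 0xE2 = 11100010 → 3-byte form.
Byte 3 is 0xDD = 11011101, which is not 10xxxxxx — expected a continuation byte.

invalid (non-continuation byte where continuation expected)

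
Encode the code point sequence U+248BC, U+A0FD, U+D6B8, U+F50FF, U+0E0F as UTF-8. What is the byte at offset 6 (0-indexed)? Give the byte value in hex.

0xBD

U+248BC → 4-byte form F0 A4 A2 BC at offsets 0–3.
U+A0FD → 3-byte form EA 83 BD at offsets 4–6.
Offset 6 falls in char 2's range; it's byte 3 of EA 83 BD = 0xBD.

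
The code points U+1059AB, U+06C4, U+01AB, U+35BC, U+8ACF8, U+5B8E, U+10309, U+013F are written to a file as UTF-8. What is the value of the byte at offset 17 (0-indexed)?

0x8E

U+1059AB → 4-byte form F4 85 A6 AB at offsets 0–3.
U+06C4 → 2-byte form DB 84 at offsets 4–5.
U+01AB → 2-byte form C6 AB at offsets 6–7.
U+35BC → 3-byte form E3 96 BC at offsets 8–10.
U+8ACF8 → 4-byte form F2 8A B3 B8 at offsets 11–14.
U+5B8E → 3-byte form E5 AE 8E at offsets 15–17.
Offset 17 falls in char 6's range; it's byte 3 of E5 AE 8E = 0x8E.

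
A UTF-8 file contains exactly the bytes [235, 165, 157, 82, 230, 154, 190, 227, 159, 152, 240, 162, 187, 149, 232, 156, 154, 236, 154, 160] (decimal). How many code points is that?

Byte at offset 0: 0xEB = 11101011 → 3-byte char (#1). Advance 3.
Byte at offset 3: 0x52 = 01010010 → 1-byte char (#2). Advance 1.
Byte at offset 4: 0xE6 = 11100110 → 3-byte char (#3). Advance 3.
Byte at offset 7: 0xE3 = 11100011 → 3-byte char (#4). Advance 3.
Byte at offset 10: 0xF0 = 11110000 → 4-byte char (#5). Advance 4.
Byte at offset 14: 0xE8 = 11101000 → 3-byte char (#6). Advance 3.
Byte at offset 17: 0xEC = 11101100 → 3-byte char (#7). Advance 3.
Reached end at offset 20 after 7 code points.

7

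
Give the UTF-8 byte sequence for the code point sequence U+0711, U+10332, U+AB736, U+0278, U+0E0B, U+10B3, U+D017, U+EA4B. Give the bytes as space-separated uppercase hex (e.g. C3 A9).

U+0711: 2-byte form → DC 91.
U+10332: 4-byte form → F0 90 8C B2.
U+AB736: 4-byte form → F2 AB 9C B6.
U+0278: 2-byte form → C9 B8.
U+0E0B: 3-byte form → E0 B8 8B.
U+10B3: 3-byte form → E1 82 B3.
U+D017: 3-byte form → ED 80 97.
U+EA4B: 3-byte form → EE A9 8B.
Concatenated (24 bytes): DC 91 F0 90 8C B2 F2 AB 9C B6 C9 B8 E0 B8 8B E1 82 B3 ED 80 97 EE A9 8B.

DC 91 F0 90 8C B2 F2 AB 9C B6 C9 B8 E0 B8 8B E1 82 B3 ED 80 97 EE A9 8B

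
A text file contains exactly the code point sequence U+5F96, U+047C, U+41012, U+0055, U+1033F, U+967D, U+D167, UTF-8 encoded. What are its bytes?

U+5F96: 3-byte form → E5 BE 96.
U+047C: 2-byte form → D1 BC.
U+41012: 4-byte form → F1 81 80 92.
U+0055: 1-byte form → 55.
U+1033F: 4-byte form → F0 90 8C BF.
U+967D: 3-byte form → E9 99 BD.
U+D167: 3-byte form → ED 85 A7.
Concatenated (20 bytes): E5 BE 96 D1 BC F1 81 80 92 55 F0 90 8C BF E9 99 BD ED 85 A7.

E5 BE 96 D1 BC F1 81 80 92 55 F0 90 8C BF E9 99 BD ED 85 A7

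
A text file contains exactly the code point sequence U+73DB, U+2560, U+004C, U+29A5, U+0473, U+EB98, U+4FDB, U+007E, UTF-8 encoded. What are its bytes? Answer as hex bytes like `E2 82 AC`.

U+73DB: 3-byte form → E7 8F 9B.
U+2560: 3-byte form → E2 95 A0.
U+004C: 1-byte form → 4C.
U+29A5: 3-byte form → E2 A6 A5.
U+0473: 2-byte form → D1 B3.
U+EB98: 3-byte form → EE AE 98.
U+4FDB: 3-byte form → E4 BF 9B.
U+007E: 1-byte form → 7E.
Concatenated (19 bytes): E7 8F 9B E2 95 A0 4C E2 A6 A5 D1 B3 EE AE 98 E4 BF 9B 7E.

E7 8F 9B E2 95 A0 4C E2 A6 A5 D1 B3 EE AE 98 E4 BF 9B 7E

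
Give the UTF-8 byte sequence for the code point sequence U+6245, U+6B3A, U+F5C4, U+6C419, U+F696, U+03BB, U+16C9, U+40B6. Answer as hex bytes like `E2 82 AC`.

E6 89 85 E6 AC BA EF 97 84 F1 AC 90 99 EF 9A 96 CE BB E1 9B 89 E4 82 B6

U+6245: 3-byte form → E6 89 85.
U+6B3A: 3-byte form → E6 AC BA.
U+F5C4: 3-byte form → EF 97 84.
U+6C419: 4-byte form → F1 AC 90 99.
U+F696: 3-byte form → EF 9A 96.
U+03BB: 2-byte form → CE BB.
U+16C9: 3-byte form → E1 9B 89.
U+40B6: 3-byte form → E4 82 B6.
Concatenated (24 bytes): E6 89 85 E6 AC BA EF 97 84 F1 AC 90 99 EF 9A 96 CE BB E1 9B 89 E4 82 B6.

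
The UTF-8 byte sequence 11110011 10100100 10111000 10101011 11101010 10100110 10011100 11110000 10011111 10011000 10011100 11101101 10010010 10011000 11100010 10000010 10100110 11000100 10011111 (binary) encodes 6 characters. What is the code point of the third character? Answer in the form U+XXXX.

U+1F61C

Offset 0: leading byte 0xF3 = 11110011 → 4-byte char #1 = F3 A4 B8 AB.
Offset 4: leading byte 0xEA = 11101010 → 3-byte char #2 = EA A6 9C.
Offset 7: leading byte 0xF0 = 11110000 → 4-byte char #3 = F0 9F 98 9C.
Leading byte 0xF0 = 11110000 matches 11110xxx → 4-byte sequence.
Byte 1: 0xF0 = 11110000, payload 000 (3 bits).
Byte 2: 0x9F = 10011111 (10xxxxxx ✓), payload 011111.
Byte 3: 0x98 = 10011000 (10xxxxxx ✓), payload 011000.
Byte 4: 0x9C = 10011100 (10xxxxxx ✓), payload 011100.
Concatenate: 000011111011000011100 = 0x1F61C (21 bits → U+1F61C).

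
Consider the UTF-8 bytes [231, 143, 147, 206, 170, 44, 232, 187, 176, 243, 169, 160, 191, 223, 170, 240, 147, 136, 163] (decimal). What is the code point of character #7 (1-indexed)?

U+13223

Offset 0: leading byte 0xE7 = 11100111 → 3-byte char #1 = E7 8F 93.
Offset 3: leading byte 0xCE = 11001110 → 2-byte char #2 = CE AA.
Offset 5: leading byte 0x2C = 00101100 → 1-byte char #3 = 2C.
Offset 6: leading byte 0xE8 = 11101000 → 3-byte char #4 = E8 BB B0.
Offset 9: leading byte 0xF3 = 11110011 → 4-byte char #5 = F3 A9 A0 BF.
Offset 13: leading byte 0xDF = 11011111 → 2-byte char #6 = DF AA.
Offset 15: leading byte 0xF0 = 11110000 → 4-byte char #7 = F0 93 88 A3.
Leading byte 0xF0 = 11110000 matches 11110xxx → 4-byte sequence.
Byte 1: 0xF0 = 11110000, payload 000 (3 bits).
Byte 2: 0x93 = 10010011 (10xxxxxx ✓), payload 010011.
Byte 3: 0x88 = 10001000 (10xxxxxx ✓), payload 001000.
Byte 4: 0xA3 = 10100011 (10xxxxxx ✓), payload 100011.
Concatenate: 000010011001000100011 = 0x13223 (21 bits → U+13223).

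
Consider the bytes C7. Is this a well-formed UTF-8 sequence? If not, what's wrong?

invalid (sequence truncated)

Leading byte 0xC7 = 11000111 → 2-byte form, but only 1 byte is present.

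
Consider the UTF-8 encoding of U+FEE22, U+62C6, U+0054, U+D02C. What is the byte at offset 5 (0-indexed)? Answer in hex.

0x8B

U+FEE22 → 4-byte form F3 BE B8 A2 at offsets 0–3.
U+62C6 → 3-byte form E6 8B 86 at offsets 4–6.
Offset 5 falls in char 2's range; it's byte 2 of E6 8B 86 = 0x8B.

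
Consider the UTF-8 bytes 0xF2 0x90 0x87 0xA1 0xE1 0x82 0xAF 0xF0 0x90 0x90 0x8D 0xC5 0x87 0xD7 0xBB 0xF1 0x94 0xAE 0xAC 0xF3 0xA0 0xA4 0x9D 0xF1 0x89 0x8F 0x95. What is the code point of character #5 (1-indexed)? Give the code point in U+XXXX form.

U+05FB

Offset 0: leading byte 0xF2 = 11110010 → 4-byte char #1 = F2 90 87 A1.
Offset 4: leading byte 0xE1 = 11100001 → 3-byte char #2 = E1 82 AF.
Offset 7: leading byte 0xF0 = 11110000 → 4-byte char #3 = F0 90 90 8D.
Offset 11: leading byte 0xC5 = 11000101 → 2-byte char #4 = C5 87.
Offset 13: leading byte 0xD7 = 11010111 → 2-byte char #5 = D7 BB.
Leading byte 0xD7 = 11010111 matches 110xxxxx → 2-byte sequence.
Byte 1: 0xD7 = 11010111, payload 10111 (5 bits).
Byte 2: 0xBB = 10111011 (10xxxxxx ✓), payload 111011.
Concatenate: 10111111011 = 0x5FB (11 bits → U+05FB).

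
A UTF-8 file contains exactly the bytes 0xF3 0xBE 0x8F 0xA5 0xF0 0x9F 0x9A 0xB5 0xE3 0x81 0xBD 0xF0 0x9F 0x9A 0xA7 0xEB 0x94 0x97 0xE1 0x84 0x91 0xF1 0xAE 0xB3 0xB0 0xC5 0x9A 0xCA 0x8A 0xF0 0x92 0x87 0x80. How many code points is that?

Byte at offset 0: 0xF3 = 11110011 → 4-byte char (#1). Advance 4.
Byte at offset 4: 0xF0 = 11110000 → 4-byte char (#2). Advance 4.
Byte at offset 8: 0xE3 = 11100011 → 3-byte char (#3). Advance 3.
Byte at offset 11: 0xF0 = 11110000 → 4-byte char (#4). Advance 4.
Byte at offset 15: 0xEB = 11101011 → 3-byte char (#5). Advance 3.
Byte at offset 18: 0xE1 = 11100001 → 3-byte char (#6). Advance 3.
Byte at offset 21: 0xF1 = 11110001 → 4-byte char (#7). Advance 4.
Byte at offset 25: 0xC5 = 11000101 → 2-byte char (#8). Advance 2.
Byte at offset 27: 0xCA = 11001010 → 2-byte char (#9). Advance 2.
Byte at offset 29: 0xF0 = 11110000 → 4-byte char (#10). Advance 4.
Reached end at offset 33 after 10 code points.

10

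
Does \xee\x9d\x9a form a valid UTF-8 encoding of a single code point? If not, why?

valid

Leading byte 0xEE = 11101110 → 3-byte form.
Continuation bytes 0x9D=10011101, 0x9A=10011010 all match 10xxxxxx.
Decoded value 0xE75A is ≥ 0x800 (shortest form) and not a surrogate.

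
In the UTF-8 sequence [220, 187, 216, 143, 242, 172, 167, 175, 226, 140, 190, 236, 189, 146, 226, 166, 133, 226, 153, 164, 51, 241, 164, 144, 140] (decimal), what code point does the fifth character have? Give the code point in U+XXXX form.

U+CF52

Offset 0: leading byte 0xDC = 11011100 → 2-byte char #1 = DC BB.
Offset 2: leading byte 0xD8 = 11011000 → 2-byte char #2 = D8 8F.
Offset 4: leading byte 0xF2 = 11110010 → 4-byte char #3 = F2 AC A7 AF.
Offset 8: leading byte 0xE2 = 11100010 → 3-byte char #4 = E2 8C BE.
Offset 11: leading byte 0xEC = 11101100 → 3-byte char #5 = EC BD 92.
Leading byte 0xEC = 11101100 matches 1110xxxx → 3-byte sequence.
Byte 1: 0xEC = 11101100, payload 1100 (4 bits).
Byte 2: 0xBD = 10111101 (10xxxxxx ✓), payload 111101.
Byte 3: 0x92 = 10010010 (10xxxxxx ✓), payload 010010.
Concatenate: 1100111101010010 = 0xCF52 (16 bits → U+CF52).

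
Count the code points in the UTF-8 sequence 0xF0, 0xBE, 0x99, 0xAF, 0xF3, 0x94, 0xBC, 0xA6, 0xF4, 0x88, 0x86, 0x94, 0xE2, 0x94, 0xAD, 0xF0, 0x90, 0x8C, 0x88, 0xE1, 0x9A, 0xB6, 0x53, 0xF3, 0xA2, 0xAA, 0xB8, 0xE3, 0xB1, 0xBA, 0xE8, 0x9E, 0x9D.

10

Byte at offset 0: 0xF0 = 11110000 → 4-byte char (#1). Advance 4.
Byte at offset 4: 0xF3 = 11110011 → 4-byte char (#2). Advance 4.
Byte at offset 8: 0xF4 = 11110100 → 4-byte char (#3). Advance 4.
Byte at offset 12: 0xE2 = 11100010 → 3-byte char (#4). Advance 3.
Byte at offset 15: 0xF0 = 11110000 → 4-byte char (#5). Advance 4.
Byte at offset 19: 0xE1 = 11100001 → 3-byte char (#6). Advance 3.
Byte at offset 22: 0x53 = 01010011 → 1-byte char (#7). Advance 1.
Byte at offset 23: 0xF3 = 11110011 → 4-byte char (#8). Advance 4.
Byte at offset 27: 0xE3 = 11100011 → 3-byte char (#9). Advance 3.
Byte at offset 30: 0xE8 = 11101000 → 3-byte char (#10). Advance 3.
Reached end at offset 33 after 10 code points.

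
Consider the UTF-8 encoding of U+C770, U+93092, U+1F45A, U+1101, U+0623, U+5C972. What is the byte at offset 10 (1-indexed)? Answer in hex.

0x91

1-indexed offset 10 is 0-indexed offset 9.
U+C770 → 3-byte form EC 9D B0 at offsets 0–2.
U+93092 → 4-byte form F2 93 82 92 at offsets 3–6.
U+1F45A → 4-byte form F0 9F 91 9A at offsets 7–10.
Offset 9 falls in char 3's range; it's byte 3 of F0 9F 91 9A = 0x91.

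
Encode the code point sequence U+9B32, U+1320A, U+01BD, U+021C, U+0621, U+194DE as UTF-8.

E9 AC B2 F0 93 88 8A C6 BD C8 9C D8 A1 F0 99 93 9E

U+9B32: 3-byte form → E9 AC B2.
U+1320A: 4-byte form → F0 93 88 8A.
U+01BD: 2-byte form → C6 BD.
U+021C: 2-byte form → C8 9C.
U+0621: 2-byte form → D8 A1.
U+194DE: 4-byte form → F0 99 93 9E.
Concatenated (17 bytes): E9 AC B2 F0 93 88 8A C6 BD C8 9C D8 A1 F0 99 93 9E.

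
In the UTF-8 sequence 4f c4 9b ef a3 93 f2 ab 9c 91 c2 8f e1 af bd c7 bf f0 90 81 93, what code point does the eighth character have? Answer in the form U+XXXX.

U+10053

Offset 0: leading byte 0x4F = 01001111 → 1-byte char #1 = 4F.
Offset 1: leading byte 0xC4 = 11000100 → 2-byte char #2 = C4 9B.
Offset 3: leading byte 0xEF = 11101111 → 3-byte char #3 = EF A3 93.
Offset 6: leading byte 0xF2 = 11110010 → 4-byte char #4 = F2 AB 9C 91.
Offset 10: leading byte 0xC2 = 11000010 → 2-byte char #5 = C2 8F.
Offset 12: leading byte 0xE1 = 11100001 → 3-byte char #6 = E1 AF BD.
Offset 15: leading byte 0xC7 = 11000111 → 2-byte char #7 = C7 BF.
Offset 17: leading byte 0xF0 = 11110000 → 4-byte char #8 = F0 90 81 93.
Leading byte 0xF0 = 11110000 matches 11110xxx → 4-byte sequence.
Byte 1: 0xF0 = 11110000, payload 000 (3 bits).
Byte 2: 0x90 = 10010000 (10xxxxxx ✓), payload 010000.
Byte 3: 0x81 = 10000001 (10xxxxxx ✓), payload 000001.
Byte 4: 0x93 = 10010011 (10xxxxxx ✓), payload 010011.
Concatenate: 000010000000001010011 = 0x10053 (21 bits → U+10053).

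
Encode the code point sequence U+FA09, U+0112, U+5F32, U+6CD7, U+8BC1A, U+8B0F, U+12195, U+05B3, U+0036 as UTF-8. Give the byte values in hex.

EF A8 89 C4 92 E5 BC B2 E6 B3 97 F2 8B B0 9A E8 AC 8F F0 92 86 95 D6 B3 36

U+FA09: 3-byte form → EF A8 89.
U+0112: 2-byte form → C4 92.
U+5F32: 3-byte form → E5 BC B2.
U+6CD7: 3-byte form → E6 B3 97.
U+8BC1A: 4-byte form → F2 8B B0 9A.
U+8B0F: 3-byte form → E8 AC 8F.
U+12195: 4-byte form → F0 92 86 95.
U+05B3: 2-byte form → D6 B3.
U+0036: 1-byte form → 36.
Concatenated (25 bytes): EF A8 89 C4 92 E5 BC B2 E6 B3 97 F2 8B B0 9A E8 AC 8F F0 92 86 95 D6 B3 36.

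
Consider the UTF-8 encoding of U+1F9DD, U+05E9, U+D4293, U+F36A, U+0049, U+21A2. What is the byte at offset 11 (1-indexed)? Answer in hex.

1-indexed offset 11 is 0-indexed offset 10.
U+1F9DD → 4-byte form F0 9F A7 9D at offsets 0–3.
U+05E9 → 2-byte form D7 A9 at offsets 4–5.
U+D4293 → 4-byte form F3 94 8A 93 at offsets 6–9.
U+F36A → 3-byte form EF 8D AA at offsets 10–12.
Offset 10 falls in char 4's range; it's byte 1 of EF 8D AA = 0xEF.

0xEF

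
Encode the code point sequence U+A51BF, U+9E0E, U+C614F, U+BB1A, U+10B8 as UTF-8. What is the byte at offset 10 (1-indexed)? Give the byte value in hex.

1-indexed offset 10 is 0-indexed offset 9.
U+A51BF → 4-byte form F2 A5 86 BF at offsets 0–3.
U+9E0E → 3-byte form E9 B8 8E at offsets 4–6.
U+C614F → 4-byte form F3 86 85 8F at offsets 7–10.
Offset 9 falls in char 3's range; it's byte 3 of F3 86 85 8F = 0x85.

0x85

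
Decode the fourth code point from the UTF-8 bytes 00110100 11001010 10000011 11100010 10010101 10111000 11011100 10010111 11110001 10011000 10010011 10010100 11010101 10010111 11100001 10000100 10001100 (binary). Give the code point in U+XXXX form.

U+0717

Offset 0: leading byte 0x34 = 00110100 → 1-byte char #1 = 34.
Offset 1: leading byte 0xCA = 11001010 → 2-byte char #2 = CA 83.
Offset 3: leading byte 0xE2 = 11100010 → 3-byte char #3 = E2 95 B8.
Offset 6: leading byte 0xDC = 11011100 → 2-byte char #4 = DC 97.
Leading byte 0xDC = 11011100 matches 110xxxxx → 2-byte sequence.
Byte 1: 0xDC = 11011100, payload 11100 (5 bits).
Byte 2: 0x97 = 10010111 (10xxxxxx ✓), payload 010111.
Concatenate: 11100010111 = 0x717 (11 bits → U+0717).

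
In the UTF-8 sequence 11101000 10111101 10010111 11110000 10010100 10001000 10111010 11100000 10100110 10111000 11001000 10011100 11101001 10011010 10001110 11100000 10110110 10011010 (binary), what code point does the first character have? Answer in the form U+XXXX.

Offset 0: leading byte 0xE8 = 11101000 → 3-byte char #1 = E8 BD 97.
Leading byte 0xE8 = 11101000 matches 1110xxxx → 3-byte sequence.
Byte 1: 0xE8 = 11101000, payload 1000 (4 bits).
Byte 2: 0xBD = 10111101 (10xxxxxx ✓), payload 111101.
Byte 3: 0x97 = 10010111 (10xxxxxx ✓), payload 010111.
Concatenate: 1000111101010111 = 0x8F57 (16 bits → U+8F57).

U+8F57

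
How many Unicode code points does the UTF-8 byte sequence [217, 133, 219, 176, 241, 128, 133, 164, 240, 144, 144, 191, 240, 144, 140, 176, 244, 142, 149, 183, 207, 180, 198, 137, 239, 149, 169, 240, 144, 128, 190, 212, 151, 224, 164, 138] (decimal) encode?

12

Byte at offset 0: 0xD9 = 11011001 → 2-byte char (#1). Advance 2.
Byte at offset 2: 0xDB = 11011011 → 2-byte char (#2). Advance 2.
Byte at offset 4: 0xF1 = 11110001 → 4-byte char (#3). Advance 4.
Byte at offset 8: 0xF0 = 11110000 → 4-byte char (#4). Advance 4.
Byte at offset 12: 0xF0 = 11110000 → 4-byte char (#5). Advance 4.
Byte at offset 16: 0xF4 = 11110100 → 4-byte char (#6). Advance 4.
Byte at offset 20: 0xCF = 11001111 → 2-byte char (#7). Advance 2.
Byte at offset 22: 0xC6 = 11000110 → 2-byte char (#8). Advance 2.
Byte at offset 24: 0xEF = 11101111 → 3-byte char (#9). Advance 3.
Byte at offset 27: 0xF0 = 11110000 → 4-byte char (#10). Advance 4.
Byte at offset 31: 0xD4 = 11010100 → 2-byte char (#11). Advance 2.
Byte at offset 33: 0xE0 = 11100000 → 3-byte char (#12). Advance 3.
Reached end at offset 36 after 12 code points.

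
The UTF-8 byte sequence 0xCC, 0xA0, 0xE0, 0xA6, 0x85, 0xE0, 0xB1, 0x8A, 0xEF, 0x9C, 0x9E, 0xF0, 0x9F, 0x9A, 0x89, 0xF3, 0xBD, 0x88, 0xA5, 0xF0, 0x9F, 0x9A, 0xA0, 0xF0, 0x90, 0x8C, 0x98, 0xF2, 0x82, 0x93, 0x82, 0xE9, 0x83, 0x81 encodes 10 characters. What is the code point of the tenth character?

Offset 0: leading byte 0xCC = 11001100 → 2-byte char #1 = CC A0.
Offset 2: leading byte 0xE0 = 11100000 → 3-byte char #2 = E0 A6 85.
Offset 5: leading byte 0xE0 = 11100000 → 3-byte char #3 = E0 B1 8A.
Offset 8: leading byte 0xEF = 11101111 → 3-byte char #4 = EF 9C 9E.
Offset 11: leading byte 0xF0 = 11110000 → 4-byte char #5 = F0 9F 9A 89.
Offset 15: leading byte 0xF3 = 11110011 → 4-byte char #6 = F3 BD 88 A5.
Offset 19: leading byte 0xF0 = 11110000 → 4-byte char #7 = F0 9F 9A A0.
Offset 23: leading byte 0xF0 = 11110000 → 4-byte char #8 = F0 90 8C 98.
Offset 27: leading byte 0xF2 = 11110010 → 4-byte char #9 = F2 82 93 82.
Offset 31: leading byte 0xE9 = 11101001 → 3-byte char #10 = E9 83 81.
Leading byte 0xE9 = 11101001 matches 1110xxxx → 3-byte sequence.
Byte 1: 0xE9 = 11101001, payload 1001 (4 bits).
Byte 2: 0x83 = 10000011 (10xxxxxx ✓), payload 000011.
Byte 3: 0x81 = 10000001 (10xxxxxx ✓), payload 000001.
Concatenate: 1001000011000001 = 0x90C1 (16 bits → U+90C1).

U+90C1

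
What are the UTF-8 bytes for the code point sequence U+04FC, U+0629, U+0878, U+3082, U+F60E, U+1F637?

U+04FC: 2-byte form → D3 BC.
U+0629: 2-byte form → D8 A9.
U+0878: 3-byte form → E0 A1 B8.
U+3082: 3-byte form → E3 82 82.
U+F60E: 3-byte form → EF 98 8E.
U+1F637: 4-byte form → F0 9F 98 B7.
Concatenated (17 bytes): D3 BC D8 A9 E0 A1 B8 E3 82 82 EF 98 8E F0 9F 98 B7.

D3 BC D8 A9 E0 A1 B8 E3 82 82 EF 98 8E F0 9F 98 B7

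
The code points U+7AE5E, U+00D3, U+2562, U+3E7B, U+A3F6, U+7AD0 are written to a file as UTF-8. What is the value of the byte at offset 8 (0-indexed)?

U+7AE5E → 4-byte form F1 BA B9 9E at offsets 0–3.
U+00D3 → 2-byte form C3 93 at offsets 4–5.
U+2562 → 3-byte form E2 95 A2 at offsets 6–8.
Offset 8 falls in char 3's range; it's byte 3 of E2 95 A2 = 0xA2.

0xA2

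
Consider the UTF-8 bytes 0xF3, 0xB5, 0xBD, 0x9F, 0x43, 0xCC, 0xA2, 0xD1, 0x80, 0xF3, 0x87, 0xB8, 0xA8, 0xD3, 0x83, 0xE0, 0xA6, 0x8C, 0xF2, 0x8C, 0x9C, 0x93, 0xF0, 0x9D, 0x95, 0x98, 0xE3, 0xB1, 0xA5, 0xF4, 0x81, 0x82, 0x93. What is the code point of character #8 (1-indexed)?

Offset 0: leading byte 0xF3 = 11110011 → 4-byte char #1 = F3 B5 BD 9F.
Offset 4: leading byte 0x43 = 01000011 → 1-byte char #2 = 43.
Offset 5: leading byte 0xCC = 11001100 → 2-byte char #3 = CC A2.
Offset 7: leading byte 0xD1 = 11010001 → 2-byte char #4 = D1 80.
Offset 9: leading byte 0xF3 = 11110011 → 4-byte char #5 = F3 87 B8 A8.
Offset 13: leading byte 0xD3 = 11010011 → 2-byte char #6 = D3 83.
Offset 15: leading byte 0xE0 = 11100000 → 3-byte char #7 = E0 A6 8C.
Offset 18: leading byte 0xF2 = 11110010 → 4-byte char #8 = F2 8C 9C 93.
Leading byte 0xF2 = 11110010 matches 11110xxx → 4-byte sequence.
Byte 1: 0xF2 = 11110010, payload 010 (3 bits).
Byte 2: 0x8C = 10001100 (10xxxxxx ✓), payload 001100.
Byte 3: 0x9C = 10011100 (10xxxxxx ✓), payload 011100.
Byte 4: 0x93 = 10010011 (10xxxxxx ✓), payload 010011.
Concatenate: 010001100011100010011 = 0x8C713 (21 bits → U+8C713).

U+8C713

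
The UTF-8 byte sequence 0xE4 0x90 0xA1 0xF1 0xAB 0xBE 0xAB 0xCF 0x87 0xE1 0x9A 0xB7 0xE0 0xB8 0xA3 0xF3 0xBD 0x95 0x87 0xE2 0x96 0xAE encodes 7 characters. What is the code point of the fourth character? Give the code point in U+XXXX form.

Offset 0: leading byte 0xE4 = 11100100 → 3-byte char #1 = E4 90 A1.
Offset 3: leading byte 0xF1 = 11110001 → 4-byte char #2 = F1 AB BE AB.
Offset 7: leading byte 0xCF = 11001111 → 2-byte char #3 = CF 87.
Offset 9: leading byte 0xE1 = 11100001 → 3-byte char #4 = E1 9A B7.
Leading byte 0xE1 = 11100001 matches 1110xxxx → 3-byte sequence.
Byte 1: 0xE1 = 11100001, payload 0001 (4 bits).
Byte 2: 0x9A = 10011010 (10xxxxxx ✓), payload 011010.
Byte 3: 0xB7 = 10110111 (10xxxxxx ✓), payload 110111.
Concatenate: 0001011010110111 = 0x16B7 (16 bits → U+16B7).

U+16B7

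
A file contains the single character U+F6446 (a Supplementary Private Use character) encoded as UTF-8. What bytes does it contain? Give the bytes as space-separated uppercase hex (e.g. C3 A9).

U+F6446 = 0xF6446 = 1008710 decimal. In range U+10000–U+10FFFF → 4-byte form: 11110xxx 10xxxxxx 10xxxxxx 10xxxxxx.
Binary (21 bits): 011110110010001000110.
Split 3+6+6+6: 011 | 110110 | 010001 | 000110.
Byte 1: 11110011 = 0xF3.
Byte 2: 10110110 = 0xB6.
Byte 3: 10010001 = 0x91.
Byte 4: 10000110 = 0x86.

F3 B6 91 86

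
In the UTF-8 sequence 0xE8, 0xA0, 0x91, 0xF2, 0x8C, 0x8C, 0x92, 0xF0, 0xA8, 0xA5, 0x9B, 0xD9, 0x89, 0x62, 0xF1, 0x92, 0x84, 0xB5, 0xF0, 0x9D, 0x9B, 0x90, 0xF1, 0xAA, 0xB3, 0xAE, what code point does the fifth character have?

U+0062

Offset 0: leading byte 0xE8 = 11101000 → 3-byte char #1 = E8 A0 91.
Offset 3: leading byte 0xF2 = 11110010 → 4-byte char #2 = F2 8C 8C 92.
Offset 7: leading byte 0xF0 = 11110000 → 4-byte char #3 = F0 A8 A5 9B.
Offset 11: leading byte 0xD9 = 11011001 → 2-byte char #4 = D9 89.
Offset 13: leading byte 0x62 = 01100010 → 1-byte char #5 = 62.
Leading byte 0x62 = 01100010 matches 0xxxxxxx → 1-byte sequence.
Byte 1: 0x62 = 01100010, payload 1100010 (7 bits).
Concatenate: 1100010 = 0x62 (7 bits → U+0062).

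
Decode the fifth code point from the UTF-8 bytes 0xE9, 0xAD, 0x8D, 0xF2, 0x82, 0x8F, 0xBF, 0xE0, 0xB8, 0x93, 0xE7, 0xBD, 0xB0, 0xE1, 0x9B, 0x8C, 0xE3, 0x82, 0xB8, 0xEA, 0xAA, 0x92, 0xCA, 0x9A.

U+16CC

Offset 0: leading byte 0xE9 = 11101001 → 3-byte char #1 = E9 AD 8D.
Offset 3: leading byte 0xF2 = 11110010 → 4-byte char #2 = F2 82 8F BF.
Offset 7: leading byte 0xE0 = 11100000 → 3-byte char #3 = E0 B8 93.
Offset 10: leading byte 0xE7 = 11100111 → 3-byte char #4 = E7 BD B0.
Offset 13: leading byte 0xE1 = 11100001 → 3-byte char #5 = E1 9B 8C.
Leading byte 0xE1 = 11100001 matches 1110xxxx → 3-byte sequence.
Byte 1: 0xE1 = 11100001, payload 0001 (4 bits).
Byte 2: 0x9B = 10011011 (10xxxxxx ✓), payload 011011.
Byte 3: 0x8C = 10001100 (10xxxxxx ✓), payload 001100.
Concatenate: 0001011011001100 = 0x16CC (16 bits → U+16CC).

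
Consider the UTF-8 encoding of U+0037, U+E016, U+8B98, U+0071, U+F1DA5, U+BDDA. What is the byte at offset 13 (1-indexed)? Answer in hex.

0xEB

1-indexed offset 13 is 0-indexed offset 12.
U+0037 → 1-byte form 37 at offsets 0–0.
U+E016 → 3-byte form EE 80 96 at offsets 1–3.
U+8B98 → 3-byte form E8 AE 98 at offsets 4–6.
U+0071 → 1-byte form 71 at offsets 7–7.
U+F1DA5 → 4-byte form F3 B1 B6 A5 at offsets 8–11.
U+BDDA → 3-byte form EB B7 9A at offsets 12–14.
Offset 12 falls in char 6's range; it's byte 1 of EB B7 9A = 0xEB.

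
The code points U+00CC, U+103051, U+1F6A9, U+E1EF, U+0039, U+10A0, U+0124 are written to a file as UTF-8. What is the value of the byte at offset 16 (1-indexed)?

1-indexed offset 16 is 0-indexed offset 15.
U+00CC → 2-byte form C3 8C at offsets 0–1.
U+103051 → 4-byte form F4 83 81 91 at offsets 2–5.
U+1F6A9 → 4-byte form F0 9F 9A A9 at offsets 6–9.
U+E1EF → 3-byte form EE 87 AF at offsets 10–12.
U+0039 → 1-byte form 39 at offsets 13–13.
U+10A0 → 3-byte form E1 82 A0 at offsets 14–16.
Offset 15 falls in char 6's range; it's byte 2 of E1 82 A0 = 0x82.

0x82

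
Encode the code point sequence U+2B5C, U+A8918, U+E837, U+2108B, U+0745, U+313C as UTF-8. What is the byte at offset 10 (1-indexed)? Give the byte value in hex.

0xB7

1-indexed offset 10 is 0-indexed offset 9.
U+2B5C → 3-byte form E2 AD 9C at offsets 0–2.
U+A8918 → 4-byte form F2 A8 A4 98 at offsets 3–6.
U+E837 → 3-byte form EE A0 B7 at offsets 7–9.
Offset 9 falls in char 3's range; it's byte 3 of EE A0 B7 = 0xB7.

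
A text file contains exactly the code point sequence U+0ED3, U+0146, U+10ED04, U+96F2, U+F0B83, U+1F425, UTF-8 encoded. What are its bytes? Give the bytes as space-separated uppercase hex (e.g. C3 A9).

E0 BB 93 C5 86 F4 8E B4 84 E9 9B B2 F3 B0 AE 83 F0 9F 90 A5

U+0ED3: 3-byte form → E0 BB 93.
U+0146: 2-byte form → C5 86.
U+10ED04: 4-byte form → F4 8E B4 84.
U+96F2: 3-byte form → E9 9B B2.
U+F0B83: 4-byte form → F3 B0 AE 83.
U+1F425: 4-byte form → F0 9F 90 A5.
Concatenated (20 bytes): E0 BB 93 C5 86 F4 8E B4 84 E9 9B B2 F3 B0 AE 83 F0 9F 90 A5.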